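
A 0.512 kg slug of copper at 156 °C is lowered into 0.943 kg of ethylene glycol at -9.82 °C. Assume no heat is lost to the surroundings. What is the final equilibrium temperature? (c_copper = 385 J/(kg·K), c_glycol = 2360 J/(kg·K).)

Conservation of energy gives ΣQ = 0:
0.512*385*(T − 156) + 0.943*2360*(T − (-9.82)) = 0
197.12(T − 156) + 2225.5(T − (-9.82)) = 0
2422.6 T = 8896.5
T = 8896.5/2422.6 ≈ 3.67 °C

T_f ≈ 3.7 °C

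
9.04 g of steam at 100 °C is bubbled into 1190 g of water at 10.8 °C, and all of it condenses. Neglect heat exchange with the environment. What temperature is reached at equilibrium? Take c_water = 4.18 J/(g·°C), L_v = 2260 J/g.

T_f ≈ 15.5 °C

Energy conservation, ΣQ = 0:
steam→water at 100 °C releases m L_v = 9.04×2260 = 20430; condensed water 100 °C→T: 37.79(T − 100); original water: 4974.2(T − 10.8)
5012 T = 20430 + 3778.7 + 53721 = 77930
T ≈ 15.55 °C, under the boiling point, so the assumption holds.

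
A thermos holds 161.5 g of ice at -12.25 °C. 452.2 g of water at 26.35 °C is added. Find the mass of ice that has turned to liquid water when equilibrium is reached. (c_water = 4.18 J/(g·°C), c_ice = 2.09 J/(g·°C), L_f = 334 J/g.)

m_melted ≈ 137 g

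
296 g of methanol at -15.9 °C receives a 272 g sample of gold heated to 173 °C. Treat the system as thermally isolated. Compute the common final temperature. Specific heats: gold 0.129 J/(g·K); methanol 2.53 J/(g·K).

Set heat shed by the hot body equal to heat absorbed by the cold body:
272·0.129·(173 − T) = 296·2.53·(T − (-15.9))
35.09(173 − T) = 748.88(T − (-15.9))
783.97 T = -5837  ⇒  T ≈ -7.45 °C

T_f ≈ -7.4 °C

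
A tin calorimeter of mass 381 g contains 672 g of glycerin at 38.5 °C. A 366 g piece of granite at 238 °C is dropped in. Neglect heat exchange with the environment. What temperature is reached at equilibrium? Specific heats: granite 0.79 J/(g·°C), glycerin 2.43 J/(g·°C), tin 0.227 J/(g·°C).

T_f ≈ 67.2 °C

Energy conservation, ΣQ = 0:
366×0.79×(T − 238) + 672×2.43×(T − 38.5) + 381×0.227×(T − 38.5) = 0
289.14(T − 238) + 1633(T − 38.5) + 86.49(T − 38.5) = 0
2008.6 T = 135014
T = 135014/2008.6 ≈ 67.22 °C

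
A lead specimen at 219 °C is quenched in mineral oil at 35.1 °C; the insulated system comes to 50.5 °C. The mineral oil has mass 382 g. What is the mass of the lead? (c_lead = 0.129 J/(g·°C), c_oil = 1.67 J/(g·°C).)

Setting the total heat transfer to zero:
m·0.129·(50.5 − 219) + 382·1.67·(50.5 − 35.1) = 0
-21.74 m = -9824.3
m = -9824.3/-21.74 ≈ 452 g

m ≈ 452 g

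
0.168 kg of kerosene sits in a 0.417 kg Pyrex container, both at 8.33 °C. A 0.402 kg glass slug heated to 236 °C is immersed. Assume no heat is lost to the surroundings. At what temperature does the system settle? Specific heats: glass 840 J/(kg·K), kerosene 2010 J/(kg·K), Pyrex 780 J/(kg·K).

Energy conservation, ΣQ = 0:
0.402×840×(T − 236) + 0.168×2010×(T − 8.33) + 0.417×780×(T − 8.33) = 0
337.68(T − 236) + 337.68(T − 8.33) + 325.26(T − 8.33) = 0
1000.6 T = 85215
T = 85215 / 1000.6 = 85.2 °C

T_f ≈ 85.2 °C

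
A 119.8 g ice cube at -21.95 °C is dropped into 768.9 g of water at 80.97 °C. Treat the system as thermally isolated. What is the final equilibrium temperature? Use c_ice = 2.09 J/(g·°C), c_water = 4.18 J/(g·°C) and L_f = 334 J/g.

Let T be the final temperature. ΣQ_i = 0:
ice -21.95→0 °C: 119.8·2.09·21.95 = 5495.9
  latent heat to melt: 119.8·334 = 40013
  meltwater 0→T: 119.8·4.18·T = 500.76 T
  water: 3214(T − 80.97)
3714.8 T = 260238 − 45509 = 214729
T ≈ 57.80 °C (positive, so assuming full melt was valid).

T_f ≈ 57.8 °C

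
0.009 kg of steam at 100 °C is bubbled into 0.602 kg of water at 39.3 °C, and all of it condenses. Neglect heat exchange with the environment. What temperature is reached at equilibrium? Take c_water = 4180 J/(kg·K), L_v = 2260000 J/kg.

T_f ≈ 48.2 °C

Sum of m c ΔT and latent-heat terms is zero:
steam→water at 100 °C releases m L_v = 0.009×2260000 = 20340
  condensed water 100 °C→T: 37.62(T − 100)
  original water: 2516.4(T − 39.3)
2554 T = 20340 + 3762 + 98893 = 122995
T ≈ 48.16 °C, under the boiling point, so the assumption holds.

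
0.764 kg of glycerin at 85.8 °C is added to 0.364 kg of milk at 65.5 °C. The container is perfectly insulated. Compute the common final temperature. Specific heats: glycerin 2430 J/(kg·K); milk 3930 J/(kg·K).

T_f ≈ 77.0 °C

Taking heat into each body as positive, Σ m c ΔT = 0:
0.764×2430×(T − 85.8) + 0.364×3930×(T − 65.5) = 0
1856.5(T − 85.8) + 1430.5(T − 65.5) = 0
(1856.5 + 1430.5) T = 1856.5×85.8 + 1430.5×65.5
T ≈ 76.97 °C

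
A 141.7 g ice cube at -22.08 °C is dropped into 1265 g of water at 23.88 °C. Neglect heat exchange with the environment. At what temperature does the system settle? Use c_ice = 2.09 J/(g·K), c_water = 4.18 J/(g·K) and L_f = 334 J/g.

T_f ≈ 12.3 °C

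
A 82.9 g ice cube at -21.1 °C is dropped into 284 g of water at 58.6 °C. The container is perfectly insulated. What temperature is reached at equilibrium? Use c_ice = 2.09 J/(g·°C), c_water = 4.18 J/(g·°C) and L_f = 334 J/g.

T_f ≈ 24.9 °C

Heat gained plus heat lost sum to zero:
warm ice to 0 °C: 82.9×2.09×(0 − (-21.1)) = 3655.8
  fusion: m_ice L_f = 82.9×334 = 27689
  warm the meltwater: 346.52 T
  water cools: 284×4.18×(T − 58.6) = 1187.1(T − 58.6)
1533.6 T = 69565 − 31344 = 38221
T ≈ 24.92 °C. Since T > 0 °C, the all-ice-melts assumption holds.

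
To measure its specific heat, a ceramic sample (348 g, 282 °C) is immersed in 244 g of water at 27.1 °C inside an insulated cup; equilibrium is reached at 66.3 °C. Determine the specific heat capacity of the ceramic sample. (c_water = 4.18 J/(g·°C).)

c ≈ 0.533 J/(g·°C)

m_s c (T_s − T_f) = m_water c_water (T_f − T_0):
348·c·(282 − 66.3) = 244·4.18·(66.3 − 27.1)
75064 c = 39981  ⇒  c ≈ 0.5326 J/(g·°C)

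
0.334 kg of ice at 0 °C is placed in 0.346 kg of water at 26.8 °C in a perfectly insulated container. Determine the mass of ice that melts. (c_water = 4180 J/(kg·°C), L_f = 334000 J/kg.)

m_melted ≈ 0.116 kg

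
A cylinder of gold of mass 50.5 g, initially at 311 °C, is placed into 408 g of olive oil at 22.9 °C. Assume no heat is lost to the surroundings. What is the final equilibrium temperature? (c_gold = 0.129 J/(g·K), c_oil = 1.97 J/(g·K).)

Heat lost by the gold equals heat gained by the oil:
50.5*0.129*(311 − T) = 408*1.97*(T − 22.9)
6.514(311 − T) = 803.76(T − 22.9)
810.27 T = 20432  ⇒  T ≈ 25.22 °C

T_f ≈ 25.2 °C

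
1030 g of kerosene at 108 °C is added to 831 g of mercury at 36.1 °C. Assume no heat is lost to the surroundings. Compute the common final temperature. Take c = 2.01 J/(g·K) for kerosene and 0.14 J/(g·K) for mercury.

Heat gained plus heat lost sum to zero:
1030×2.01×(T − 108) + 831×0.14×(T − 36.1) = 0
2070.3(T − 108) + 116.34(T − 36.1) = 0
(2070.3 + 116.34) T = 2070.3×108 + 116.34×36.1
T = 227792/2186.6 ≈ 104.17 °C

T_f ≈ 104.2 °C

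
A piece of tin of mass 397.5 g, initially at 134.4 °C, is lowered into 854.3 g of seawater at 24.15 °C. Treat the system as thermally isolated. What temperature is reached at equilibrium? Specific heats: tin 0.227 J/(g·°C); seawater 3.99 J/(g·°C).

T_f ≈ 27.0 °C

Taking heat into each body as positive, Σ m c ΔT = 0:
397.5*0.227*(T − 134.4) + 854.3*3.99*(T − 24.15) = 0
(90.23 + 3408.7) T = 90.23*134.4 + 3408.7*24.15
T ≈ 26.99 °C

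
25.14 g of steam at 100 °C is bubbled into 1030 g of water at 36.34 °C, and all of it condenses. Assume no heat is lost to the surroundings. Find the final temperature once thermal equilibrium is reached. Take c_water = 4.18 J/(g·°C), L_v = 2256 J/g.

Let T be the final temperature. ΣQ_i = 0:
latent heat released on condensation: 25.14×2256 = 56716; condensate cools 100→T: 25.14×4.18×(T − 100) = 105.09(T − 100); original water: 4305.4(T − 36.34)
4410.5 T = 56716 + 10509 + 156458 = 223683
T ≈ 50.72 °C — below 100 °C, confirming all the steam condensed.

T_f ≈ 50.7 °C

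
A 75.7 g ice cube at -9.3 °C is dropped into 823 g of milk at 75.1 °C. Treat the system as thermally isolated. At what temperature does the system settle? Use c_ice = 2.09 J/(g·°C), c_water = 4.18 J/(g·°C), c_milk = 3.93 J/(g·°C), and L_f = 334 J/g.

T_f ≈ 60.9 °C

Sum of m c ΔT and latent-heat terms is zero:
warm ice to 0 °C: 75.7·2.09·(0 − (-9.3)) = 1471.4; fusion: m_ice L_f = 75.7·334 = 25284; warm the meltwater: 316.43 T; milk cools: 823·3.93·(T − 75.1) = 3234.4(T − 75.1)
3550.8 T = 242903 − 26755 = 216148
T ≈ 60.87 °C (positive, so assuming full melt was valid).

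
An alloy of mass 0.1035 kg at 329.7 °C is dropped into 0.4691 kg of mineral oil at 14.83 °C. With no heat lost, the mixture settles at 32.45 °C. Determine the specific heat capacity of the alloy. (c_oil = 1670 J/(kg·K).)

Heat lost by the alloy = heat gained by the oil:
0.1035·c·(329.7 − 32.45) = 0.4691·1670·(32.45 − 14.83)
30.77 c = 13803  ⇒  c ≈ 448.7 J/(kg·K)

c ≈ 449 J/(kg·K)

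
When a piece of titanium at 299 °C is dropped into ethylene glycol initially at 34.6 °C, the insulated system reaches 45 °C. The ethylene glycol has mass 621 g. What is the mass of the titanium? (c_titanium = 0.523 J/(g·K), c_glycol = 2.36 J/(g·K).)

m ≈ 115 g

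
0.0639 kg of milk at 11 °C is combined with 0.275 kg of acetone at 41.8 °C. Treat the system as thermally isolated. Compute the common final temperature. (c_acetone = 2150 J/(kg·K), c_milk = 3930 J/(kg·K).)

T_f ≈ 32.6 °C

Taking heat into each body as positive, Σ m c ΔT = 0:
0.275×2150×(T − 41.8) + 0.0639×3930×(T − 11) = 0
842.38 T = 27477
T = 27477/842.38 ≈ 32.62 °C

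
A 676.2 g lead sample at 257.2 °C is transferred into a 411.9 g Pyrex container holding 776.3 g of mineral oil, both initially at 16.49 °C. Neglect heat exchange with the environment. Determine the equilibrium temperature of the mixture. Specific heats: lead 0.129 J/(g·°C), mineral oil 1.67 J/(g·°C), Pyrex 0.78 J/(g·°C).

T_f is the heat-capacity-weighted average of the initial temperatures:
T_f = (87.23*257.2 + 1296.4*16.49 + 321.28*16.49) / (87.23 + 1296.4 + 321.28)
    = 49111 / 1704.9 ≈ 28.81 °C

T_f ≈ 28.8 °C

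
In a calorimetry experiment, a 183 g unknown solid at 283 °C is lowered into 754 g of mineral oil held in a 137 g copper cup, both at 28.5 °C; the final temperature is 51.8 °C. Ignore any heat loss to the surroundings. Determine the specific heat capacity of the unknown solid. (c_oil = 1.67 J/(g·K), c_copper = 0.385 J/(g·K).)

c ≈ 0.722 J/(g·K)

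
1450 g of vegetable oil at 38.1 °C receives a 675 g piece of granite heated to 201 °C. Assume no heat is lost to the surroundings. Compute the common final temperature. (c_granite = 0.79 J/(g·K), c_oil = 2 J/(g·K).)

T_f ≈ 63.4 °C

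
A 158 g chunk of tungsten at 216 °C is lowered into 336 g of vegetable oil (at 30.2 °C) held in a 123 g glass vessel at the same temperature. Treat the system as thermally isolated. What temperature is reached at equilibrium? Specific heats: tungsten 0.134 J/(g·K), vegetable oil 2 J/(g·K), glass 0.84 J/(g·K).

T_f ≈ 35.1 °C

Setting the total heat transfer to zero:
158·0.134·(T − 216) + 336·2·(T − 30.2) + 123·0.84·(T − 30.2) = 0
21.17(T − 216) + 672(T − 30.2) + 103.32(T − 30.2) = 0
(21.17 + 672 + 103.32) T = 21.17·216 + 672·30.2 + 103.32·30.2
T ≈ 35.14 °C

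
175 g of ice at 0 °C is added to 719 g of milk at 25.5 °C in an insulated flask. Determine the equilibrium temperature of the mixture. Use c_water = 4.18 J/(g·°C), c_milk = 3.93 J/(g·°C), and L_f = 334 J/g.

Setting the total heat transfer to zero:
latent heat to melt: 175·334 = 58450; meltwater 0→T: 175·4.18·T = 731.5 T; milk: 2825.7(T − 25.5)
3557.2 T = 72055 − 58450 = 13605
T ≈ 3.82 °C — above 0 °C, consistent with complete melting.

T_f ≈ 3.8 °C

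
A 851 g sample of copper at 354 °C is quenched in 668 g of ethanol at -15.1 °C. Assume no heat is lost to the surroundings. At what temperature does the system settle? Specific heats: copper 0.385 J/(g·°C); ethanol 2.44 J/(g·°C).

T_f ≈ 46.7 °C

T_f = Σ m_i c_i T_i / Σ m_i c_i:
T_f = (327.63·354 + 1629.9·(-15.1)) / (327.63 + 1629.9)
    = 91371 / 1957.6 ≈ 46.68 °C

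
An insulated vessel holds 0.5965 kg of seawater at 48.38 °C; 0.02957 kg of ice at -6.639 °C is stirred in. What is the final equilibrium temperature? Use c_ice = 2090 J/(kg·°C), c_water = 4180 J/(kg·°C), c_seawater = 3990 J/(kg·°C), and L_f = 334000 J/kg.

T_f ≈ 41.9 °C

Taking heat into each body as positive, Σ m c ΔT = 0:
ice -6.639→0 °C: 0.02957×2090×6.639 = 410.3
  melt ice: 0.02957×334000 = 9876.4
  warm the meltwater: 123.6 T
  seawater cools: 0.5965×3990×(T − 48.38) = 2380(T − 48.38)
2503.6 T = 115146 − 10287 = 104859
T ≈ 41.88 °C. Since T > 0 °C, the all-ice-melts assumption holds.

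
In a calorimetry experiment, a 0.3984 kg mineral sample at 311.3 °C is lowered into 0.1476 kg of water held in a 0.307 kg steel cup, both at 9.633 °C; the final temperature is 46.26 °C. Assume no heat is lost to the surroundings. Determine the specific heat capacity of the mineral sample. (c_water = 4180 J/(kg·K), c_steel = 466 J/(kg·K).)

c ≈ 264 J/(kg·K)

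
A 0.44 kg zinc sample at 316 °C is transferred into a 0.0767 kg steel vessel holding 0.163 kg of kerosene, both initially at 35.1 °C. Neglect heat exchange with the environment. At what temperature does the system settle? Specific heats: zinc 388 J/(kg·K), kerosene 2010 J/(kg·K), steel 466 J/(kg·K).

Let T be the final temperature. ΣQ_i = 0:
0.44·388·(T − 316) + 0.163·2010·(T − 35.1) + 0.0767·466·(T − 35.1) = 0
170.72(T − 316) + 327.63(T − 35.1) + 35.74(T − 35.1) = 0
534.09 T = 66702
T ≈ 124.89 °C

T_f ≈ 124.9 °C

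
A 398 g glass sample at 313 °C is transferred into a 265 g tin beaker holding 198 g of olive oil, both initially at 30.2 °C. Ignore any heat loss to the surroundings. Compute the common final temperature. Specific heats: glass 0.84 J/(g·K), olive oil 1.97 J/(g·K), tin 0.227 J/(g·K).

Energy conservation, ΣQ = 0:
398×0.84×(T − 313) + 198×1.97×(T − 30.2) + 265×0.227×(T − 30.2) = 0
784.53 T = 118239
T = 118239 / 784.53 = 151 °C

T_f ≈ 150.7 °C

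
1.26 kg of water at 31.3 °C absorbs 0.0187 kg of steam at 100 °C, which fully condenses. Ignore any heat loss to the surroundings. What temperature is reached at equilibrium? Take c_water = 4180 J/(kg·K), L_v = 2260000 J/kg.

T_f ≈ 40.2 °C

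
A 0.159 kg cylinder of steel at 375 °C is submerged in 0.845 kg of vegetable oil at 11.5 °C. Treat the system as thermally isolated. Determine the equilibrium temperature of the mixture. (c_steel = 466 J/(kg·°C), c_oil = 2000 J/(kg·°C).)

T_f ≈ 26.8 °C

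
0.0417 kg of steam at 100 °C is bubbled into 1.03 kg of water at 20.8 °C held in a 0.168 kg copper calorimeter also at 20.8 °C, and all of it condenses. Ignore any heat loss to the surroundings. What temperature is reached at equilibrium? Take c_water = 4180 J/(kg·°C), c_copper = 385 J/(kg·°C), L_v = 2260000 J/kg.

Heat gained plus heat lost sum to zero:
condense steam: −0.0417×2260000 = −94242
  condensed water 100 °C→T: 174.31(T − 100)
  original water: 4305.4(T − 20.8)
  cup: 64.68(T − 20.8)
4544.4 T = 94242 + 17431 + 90898 = 202570
T ≈ 44.58 °C, under the boiling point, so the assumption holds.

T_f ≈ 44.6 °C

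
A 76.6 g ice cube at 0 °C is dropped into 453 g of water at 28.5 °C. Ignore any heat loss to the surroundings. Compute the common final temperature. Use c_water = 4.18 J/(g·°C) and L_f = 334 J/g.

T_f ≈ 12.8 °C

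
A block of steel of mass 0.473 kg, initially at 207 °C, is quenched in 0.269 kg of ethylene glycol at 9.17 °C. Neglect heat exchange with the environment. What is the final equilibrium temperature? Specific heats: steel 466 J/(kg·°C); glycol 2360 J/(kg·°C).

T_f ≈ 60.2 °C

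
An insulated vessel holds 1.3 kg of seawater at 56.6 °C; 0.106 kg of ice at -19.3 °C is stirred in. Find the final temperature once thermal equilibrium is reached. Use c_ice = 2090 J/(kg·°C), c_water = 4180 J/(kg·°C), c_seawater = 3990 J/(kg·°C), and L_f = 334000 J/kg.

Let T be the final temperature. ΣQ_i = 0:
ice -19.3→0 °C: 0.106×2090×19.3 = 4275.7
  latent heat to melt: 0.106×334000 = 35404
  warm the meltwater: 443.08 T
  seawater: 5187(T − 56.6)
5630.1 T = 293584 − 39680 = 253904
T ≈ 45.10 °C. Since T > 0 °C, the all-ice-melts assumption holds.

T_f ≈ 45.1 °C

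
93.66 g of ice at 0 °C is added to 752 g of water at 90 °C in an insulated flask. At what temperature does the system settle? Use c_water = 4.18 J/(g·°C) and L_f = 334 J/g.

T_f ≈ 71.2 °C

Taking heat into each body as positive, Σ m c ΔT = 0:
melt ice: 93.66·334 = 31282
  meltwater 0→T: 93.66·4.18·T = 391.5 T
  water: 3143.4(T − 90)
3534.9 T = 282902 − 31282 = 251620
T ≈ 71.18 °C — above 0 °C, consistent with complete melting.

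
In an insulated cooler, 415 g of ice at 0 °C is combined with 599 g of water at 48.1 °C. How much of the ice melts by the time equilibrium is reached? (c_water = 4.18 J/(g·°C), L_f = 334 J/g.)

m_melted ≈ 361 g

Cooling the water to 0 °C releases 599×4.18×48.1 = 120434 J.
To melt every bit of ice: 415×334 = 138610 J.
120434 J < 138610 J, so only part of the ice melts and the system sits at 0 °C.
m_melt = 120434 / L_f = 360.6 g.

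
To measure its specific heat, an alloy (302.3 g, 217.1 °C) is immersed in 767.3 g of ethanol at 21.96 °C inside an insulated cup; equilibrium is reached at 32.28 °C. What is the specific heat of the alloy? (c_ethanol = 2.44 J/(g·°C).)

c ≈ 0.346 J/(g·°C)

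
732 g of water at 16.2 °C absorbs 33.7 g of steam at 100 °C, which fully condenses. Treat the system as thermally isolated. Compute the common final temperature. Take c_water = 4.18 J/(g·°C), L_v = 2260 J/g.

T_f ≈ 43.7 °C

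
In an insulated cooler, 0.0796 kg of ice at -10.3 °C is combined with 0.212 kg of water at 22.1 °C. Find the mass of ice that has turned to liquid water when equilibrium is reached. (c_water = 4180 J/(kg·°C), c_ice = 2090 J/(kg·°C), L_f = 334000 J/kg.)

m_melted ≈ 0.0535 kg

Heat available from the water dropping to 0 °C: 0.212·4180·22.1 = 19584 J.
Of that, 0.0796·2090·10.3 = 1713.5 J goes to bring the ice to 0 °C, leaving 17871 J.
Melting all 0.0796 kg of ice would need 0.0796·334000 = 26586 J.
That's not enough to melt it all — equilibrium is at 0 °C with ice remaining.
m_melt = 17871 / L_f = 0.0535 kg.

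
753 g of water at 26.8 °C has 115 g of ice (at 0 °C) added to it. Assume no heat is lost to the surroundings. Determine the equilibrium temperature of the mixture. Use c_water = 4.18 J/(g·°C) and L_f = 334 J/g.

T_f ≈ 12.7 °C

Taking heat into each body as positive, Σ m c ΔT = 0:
latent heat to melt: 115×334 = 38410; meltwater 0→T: 115×4.18×T = 480.7 T; water: 3147.5(T − 26.8)
3628.2 T = 84354 − 38410 = 45944
T ≈ 12.66 °C (positive, so assuming full melt was valid).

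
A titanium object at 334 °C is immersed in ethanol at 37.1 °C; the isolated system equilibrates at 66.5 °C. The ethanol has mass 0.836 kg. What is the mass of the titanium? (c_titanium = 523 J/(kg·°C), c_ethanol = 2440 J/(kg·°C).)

|Q_titanium| = |Q_ethanol|:
m·523·(334 − 66.5) = 0.836·2440·(66.5 − 37.1)
139902 m = 59971  ⇒  m ≈ 0.4287 kg

m ≈ 0.429 kg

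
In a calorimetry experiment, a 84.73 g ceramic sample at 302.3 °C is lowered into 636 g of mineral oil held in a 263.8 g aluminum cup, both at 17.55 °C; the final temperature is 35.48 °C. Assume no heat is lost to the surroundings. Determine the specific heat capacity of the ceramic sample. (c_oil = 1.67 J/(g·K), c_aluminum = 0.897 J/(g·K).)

c ≈ 1.03 J/(g·K)

Net heat exchanged in the isolated system is zero:
84.73·c·(35.48 − 302.3) + 636·1.67·(35.48 − 17.55) + 263.8·0.897·(35.48 − 17.55) = 0
-22608 c = -23287
c = -23287/-22608 ≈ 1.03 J/(g·K)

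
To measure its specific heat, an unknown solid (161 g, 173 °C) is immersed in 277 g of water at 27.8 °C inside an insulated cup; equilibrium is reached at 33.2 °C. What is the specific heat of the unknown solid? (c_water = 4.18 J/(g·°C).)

Energy conservation, ΣQ = 0:
161×c×(33.2 − 173) + 277×4.18×(33.2 − 27.8) = 0
-22508 c = -6252.4
c = -6252.4/-22508 ≈ 0.2778 J/(g·°C)

c ≈ 0.278 J/(g·°C)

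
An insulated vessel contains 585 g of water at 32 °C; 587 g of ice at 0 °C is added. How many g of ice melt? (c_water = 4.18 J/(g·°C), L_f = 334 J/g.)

m_melted ≈ 234 g

Heat available from the water dropping to 0 °C: 585×4.18×32 = 78250 J.
To melt every bit of ice: 587×334 = 196058 J.
That's not enough to melt it all — equilibrium is at 0 °C with ice remaining.
m_melted×334 = 78250  ⇒  m_melted ≈ 234.3 g.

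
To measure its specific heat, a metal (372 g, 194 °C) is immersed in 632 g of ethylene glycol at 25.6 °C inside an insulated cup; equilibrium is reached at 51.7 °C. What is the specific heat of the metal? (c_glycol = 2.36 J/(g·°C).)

Energy conservation, ΣQ = 0:
372×c×(51.7 − 194) + 632×2.36×(51.7 − 25.6) = 0
-52936 c = -38929
c = -38929/-52936 ≈ 0.7354 J/(g·°C)

c ≈ 0.735 J/(g·°C)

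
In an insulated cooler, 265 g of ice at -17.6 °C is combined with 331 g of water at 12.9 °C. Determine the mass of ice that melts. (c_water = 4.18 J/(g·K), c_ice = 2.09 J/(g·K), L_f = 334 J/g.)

m_melted ≈ 24.3 g

Cooling the water to 0 °C releases 331·4.18·12.9 = 17848 J.
Of that, 265·2.09·17.6 = 9747.8 J goes to bring the ice to 0 °C, leaving 8100.4 J.
To melt every bit of ice: 265·334 = 88510 J.
Since 8100.4 < 88510 J, not all the ice melts; equilibrium is at 0 °C.
m_melted·334 = 8100.4  ⇒  m_melted ≈ 24.25 g.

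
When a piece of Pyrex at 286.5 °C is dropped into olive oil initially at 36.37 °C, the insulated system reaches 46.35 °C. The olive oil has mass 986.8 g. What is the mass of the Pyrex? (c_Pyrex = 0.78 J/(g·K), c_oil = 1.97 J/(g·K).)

|Q_Pyrex| = |Q_oil|:
m×0.78×(286.5 − 46.35) = 986.8×1.97×(46.35 − 36.37)
187.32 m = 19401  ⇒  m ≈ 103.6 g

m ≈ 104 g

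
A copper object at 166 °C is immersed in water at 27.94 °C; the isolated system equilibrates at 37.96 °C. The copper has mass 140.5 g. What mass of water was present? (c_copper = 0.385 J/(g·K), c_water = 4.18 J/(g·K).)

m ≈ 165 g

Conservation of energy gives ΣQ = 0:
140.5·0.385·(37.96 − 166) + m·4.18·(37.96 − 27.94) = 0
41.88 m = 6926
m = 6926/41.88 ≈ 165.4 g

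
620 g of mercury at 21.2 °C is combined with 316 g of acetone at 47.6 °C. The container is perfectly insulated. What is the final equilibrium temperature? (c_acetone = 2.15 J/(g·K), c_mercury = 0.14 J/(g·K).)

Energy conservation, ΣQ = 0:
316×2.15×(T − 47.6) + 620×0.14×(T − 21.2) = 0
679.4(T − 47.6) + 86.8(T − 21.2) = 0
(679.4 + 86.8) T = 679.4×47.6 + 86.8×21.2
T ≈ 44.61 °C

T_f ≈ 44.6 °C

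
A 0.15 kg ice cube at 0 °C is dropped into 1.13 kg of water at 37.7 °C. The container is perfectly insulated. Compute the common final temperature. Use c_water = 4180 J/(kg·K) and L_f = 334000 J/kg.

Setting the total heat transfer to zero:
fusion: m_ice L_f = 0.15·334000 = 50100
  meltwater 0→T: 0.15·4180·T = 627 T
  water cools: 1.13·4180·(T − 37.7) = 4723.4(T − 37.7)
5350.4 T = 178072 − 50100 = 127972
T ≈ 23.92 °C — above 0 °C, consistent with complete melting.

T_f ≈ 23.9 °C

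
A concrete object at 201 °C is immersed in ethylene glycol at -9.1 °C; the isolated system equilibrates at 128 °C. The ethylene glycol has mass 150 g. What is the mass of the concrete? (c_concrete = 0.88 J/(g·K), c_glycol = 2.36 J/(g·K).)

Heat gained plus heat lost sum to zero:
m×0.88×(128 − 201) + 150×2.36×(128 − (-9.1)) = 0
-64.24 m = -48533
m = -48533/-64.24 ≈ 755.5 g

m ≈ 756 g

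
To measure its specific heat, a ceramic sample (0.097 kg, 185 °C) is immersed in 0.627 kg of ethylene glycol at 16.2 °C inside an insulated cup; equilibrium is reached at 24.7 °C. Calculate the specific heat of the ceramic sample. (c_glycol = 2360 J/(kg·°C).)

Taking heat into each body as positive, Σ m c ΔT = 0:
0.097·c·(24.7 − 185) + 0.627·2360·(24.7 − 16.2) = 0
-15.55 c = -12578
c = -12578/-15.55 ≈ 808.9 J/(kg·°C)

c ≈ 809 J/(kg·°C)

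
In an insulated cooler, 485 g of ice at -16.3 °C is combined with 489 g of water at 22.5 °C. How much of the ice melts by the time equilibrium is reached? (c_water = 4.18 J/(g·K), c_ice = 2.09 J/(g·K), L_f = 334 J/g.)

m_melted ≈ 88.2 g

Cooling the water to 0 °C releases 489×4.18×22.5 = 45990 J.
Warming the ice to 0 °C takes 485×2.09×16.3 = 16522 J, leaving 29468 J for melting.
Melting all 485 g of ice would need 485×334 = 161990 J.
Since 29468 < 161990 J, not all the ice melts; equilibrium is at 0 °C.
Mass melted = 29468/334 ≈ 88.23 g.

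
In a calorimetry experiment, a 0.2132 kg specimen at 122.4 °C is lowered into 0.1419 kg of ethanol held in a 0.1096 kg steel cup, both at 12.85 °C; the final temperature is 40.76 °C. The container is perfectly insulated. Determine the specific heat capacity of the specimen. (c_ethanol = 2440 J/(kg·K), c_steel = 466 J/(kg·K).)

Let T be the final temperature. ΣQ_i = 0:
0.2132·c·(40.76 − 122.4) + 0.1419·2440·(40.76 − 12.85) + 0.1096·466·(40.76 − 12.85) = 0
-17.41 c = -11089
c = -11089/-17.41 ≈ 637.1 J/(kg·K)

c ≈ 637 J/(kg·K)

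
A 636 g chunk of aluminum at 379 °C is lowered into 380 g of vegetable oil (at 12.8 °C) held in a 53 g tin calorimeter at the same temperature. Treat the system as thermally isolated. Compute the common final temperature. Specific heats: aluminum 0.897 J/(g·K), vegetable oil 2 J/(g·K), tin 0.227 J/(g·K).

Heat gained plus heat lost sum to zero:
636×0.897×(T − 379) + 380×2×(T − 12.8) + 53×0.227×(T − 12.8) = 0
570.49(T − 379) + 760(T − 12.8) + 12.03(T − 12.8) = 0
1342.5 T = 226098
T = 226098/1342.5 ≈ 168.41 °C

T_f ≈ 168.4 °C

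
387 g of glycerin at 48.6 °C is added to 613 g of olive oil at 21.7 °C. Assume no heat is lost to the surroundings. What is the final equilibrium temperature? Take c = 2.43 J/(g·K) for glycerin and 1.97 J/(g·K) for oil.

T_f ≈ 33.5 °C

Taking heat into each body as positive, Σ m c ΔT = 0:
387*2.43*(T − 48.6) + 613*1.97*(T − 21.7) = 0
2148 T = 71909
T = 71909/2148 ≈ 33.48 °C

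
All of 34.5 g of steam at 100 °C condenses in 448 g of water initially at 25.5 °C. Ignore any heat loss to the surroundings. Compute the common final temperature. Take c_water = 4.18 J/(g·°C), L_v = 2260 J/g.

Conservation of energy gives ΣQ = 0:
steam→water at 100 °C releases m L_v = 34.5·2260 = 77970
  condensate cools 100→T: 34.5·4.18·(T − 100) = 144.21(T − 100)
  water warms: 448·4.18·(T − 25.5) = 1872.6(T − 25.5)
2016.8 T = 77970 + 14421 + 47752 = 140143
T ≈ 69.49 °C, under the boiling point, so the assumption holds.

T_f ≈ 69.5 °C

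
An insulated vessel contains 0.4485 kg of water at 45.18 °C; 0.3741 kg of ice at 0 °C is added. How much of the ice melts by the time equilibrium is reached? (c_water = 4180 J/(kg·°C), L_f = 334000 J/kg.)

m_melted ≈ 0.254 kg

Water can give up m c ΔT = 0.4485·4180·45.18 = 84700 J before reaching 0 °C.
Fully melting the ice requires m_ice L_f = 0.3741·334000 = 124949 J.
Since 84700 < 124949 J, not all the ice melts; equilibrium is at 0 °C.
m_melted·334000 = 84700  ⇒  m_melted ≈ 0.2536 kg.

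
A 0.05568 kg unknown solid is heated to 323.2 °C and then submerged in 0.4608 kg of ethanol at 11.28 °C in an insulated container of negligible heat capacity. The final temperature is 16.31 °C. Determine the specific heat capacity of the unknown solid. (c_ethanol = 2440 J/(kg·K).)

c ≈ 331 J/(kg·K)

m_s c (T_s − T_f) = m_ethanol c_ethanol (T_f − T_0):
0.05568×c×(323.2 − 16.31) = 0.4608×2440×(16.31 − 11.28)
17.09 c = 5655.5  ⇒  c ≈ 331 J/(kg·K)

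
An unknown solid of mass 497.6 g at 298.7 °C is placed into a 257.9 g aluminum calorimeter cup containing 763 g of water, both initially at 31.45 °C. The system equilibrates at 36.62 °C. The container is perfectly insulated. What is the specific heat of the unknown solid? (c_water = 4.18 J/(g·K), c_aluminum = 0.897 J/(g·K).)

Let T be the final temperature. ΣQ_i = 0:
497.6×c×(36.62 − 298.7) + 763×4.18×(36.62 − 31.45) + 257.9×0.897×(36.62 − 31.45) = 0
-130411 c = -17685
c = -17685/-130411 ≈ 0.1356 J/(g·K)

c ≈ 0.136 J/(g·K)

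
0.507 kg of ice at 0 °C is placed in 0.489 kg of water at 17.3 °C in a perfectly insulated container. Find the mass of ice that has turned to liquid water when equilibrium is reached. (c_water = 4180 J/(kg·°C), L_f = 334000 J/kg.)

m_melted ≈ 0.106 kg

Water can give up m c ΔT = 0.489×4180×17.3 = 35362 J before reaching 0 °C.
Fully melting the ice requires m_ice L_f = 0.507×334000 = 169338 J.
Since 35362 < 169338 J, not all the ice melts; equilibrium is at 0 °C.
m_melted×334000 = 35362  ⇒  m_melted ≈ 0.1059 kg.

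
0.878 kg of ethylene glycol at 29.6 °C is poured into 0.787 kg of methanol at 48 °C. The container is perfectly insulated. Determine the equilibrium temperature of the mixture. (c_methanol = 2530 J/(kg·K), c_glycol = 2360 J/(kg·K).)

T_f ≈ 38.6 °C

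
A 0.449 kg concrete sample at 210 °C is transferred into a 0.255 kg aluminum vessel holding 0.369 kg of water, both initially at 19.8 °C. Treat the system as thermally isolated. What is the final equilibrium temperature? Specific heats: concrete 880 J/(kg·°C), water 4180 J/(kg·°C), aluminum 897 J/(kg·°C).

T_f ≈ 54.5 °C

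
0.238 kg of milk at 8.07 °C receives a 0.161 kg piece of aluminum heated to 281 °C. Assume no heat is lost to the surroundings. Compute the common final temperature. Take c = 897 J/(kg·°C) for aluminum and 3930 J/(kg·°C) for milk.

T_f ≈ 44.6 °C

Let T be the final temperature. ΣQ_i = 0:
0.161×897×(T − 281) + 0.238×3930×(T − 8.07) = 0
(144.42 + 935.34) T = 144.42×281 + 935.34×8.07
T = 48129/1079.8 ≈ 44.57 °C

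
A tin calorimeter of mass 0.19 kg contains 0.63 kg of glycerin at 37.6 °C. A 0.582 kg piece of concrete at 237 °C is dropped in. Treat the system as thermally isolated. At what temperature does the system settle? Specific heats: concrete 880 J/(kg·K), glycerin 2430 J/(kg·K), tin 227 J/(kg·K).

T_f is the heat-capacity-weighted average of the initial temperatures:
T_f = (512.16×237 + 1530.9×37.6 + 43.13×37.6) / (512.16 + 1530.9 + 43.13)
    = 180565 / 2086.2 ≈ 86.55 °C

T_f ≈ 86.6 °C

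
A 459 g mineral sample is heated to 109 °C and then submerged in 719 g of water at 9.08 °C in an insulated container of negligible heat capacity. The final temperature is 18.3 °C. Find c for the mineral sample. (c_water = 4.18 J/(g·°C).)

c ≈ 0.666 J/(g·°C)

m_s c (T_s − T_f) = m_water c_water (T_f − T_0):
459·c·(109 − 18.3) = 719·4.18·(18.3 − 9.08)
41631 c = 27710  ⇒  c ≈ 0.6656 J/(g·°C)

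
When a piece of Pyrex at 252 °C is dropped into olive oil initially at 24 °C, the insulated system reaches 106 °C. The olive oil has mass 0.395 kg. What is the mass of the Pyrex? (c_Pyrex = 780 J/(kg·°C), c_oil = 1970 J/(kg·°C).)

Net heat exchanged in the isolated system is zero:
m×780×(106 − 252) + 0.395×1970×(106 − 24) = 0
-113880 m = -63808
m = -63808/-113880 ≈ 0.5603 kg

m ≈ 0.56 kg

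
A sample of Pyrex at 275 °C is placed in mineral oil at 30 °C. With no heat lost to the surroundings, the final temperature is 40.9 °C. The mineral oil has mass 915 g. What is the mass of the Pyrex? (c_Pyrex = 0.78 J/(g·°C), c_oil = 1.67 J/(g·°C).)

|Q_Pyrex| = |Q_oil|:
m×0.78×(275 − 40.9) = 915×1.67×(40.9 − 30)
182.6 m = 16656  ⇒  m ≈ 91.22 g

m ≈ 91.2 g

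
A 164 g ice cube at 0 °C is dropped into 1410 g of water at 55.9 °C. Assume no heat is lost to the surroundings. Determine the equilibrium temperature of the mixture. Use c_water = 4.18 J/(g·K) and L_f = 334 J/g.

T_f ≈ 41.8 °C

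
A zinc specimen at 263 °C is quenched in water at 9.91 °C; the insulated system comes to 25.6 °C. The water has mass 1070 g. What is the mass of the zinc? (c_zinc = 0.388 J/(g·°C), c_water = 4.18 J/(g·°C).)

m ≈ 762 g

Heat lost by the zinc = heat gained by the water:
m·0.388·(263 − 25.6) = 1070·4.18·(25.6 − 9.91)
92.11 m = 70175  ⇒  m ≈ 761.9 g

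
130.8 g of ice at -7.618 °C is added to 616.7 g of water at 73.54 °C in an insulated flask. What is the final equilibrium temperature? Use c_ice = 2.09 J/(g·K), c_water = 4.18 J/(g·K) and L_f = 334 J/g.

T_f ≈ 46.0 °C

Heat gained plus heat lost sum to zero:
warm ice to 0 °C: 130.8·2.09·(0 − (-7.618)) = 2082.5; latent heat to melt: 130.8·334 = 43687; meltwater 0→T: 130.8·4.18·T = 546.74 T; water cools: 616.7·4.18·(T − 73.54) = 2577.8(T − 73.54)
3124.6 T = 189572 − 45770 = 143802
T ≈ 46.02 °C — above 0 °C, consistent with complete melting.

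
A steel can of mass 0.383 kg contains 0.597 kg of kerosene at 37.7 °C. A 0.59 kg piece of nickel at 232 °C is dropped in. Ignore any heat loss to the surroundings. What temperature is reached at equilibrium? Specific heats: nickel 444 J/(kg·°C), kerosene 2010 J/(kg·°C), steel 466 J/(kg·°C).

T_f = Σ m_i c_i T_i / Σ m_i c_i:
T_f = (261.96*232 + 1200*37.7 + 178.48*37.7) / (261.96 + 1200 + 178.48)
    = 112742 / 1640.4 ≈ 68.73 °C

T_f ≈ 68.7 °C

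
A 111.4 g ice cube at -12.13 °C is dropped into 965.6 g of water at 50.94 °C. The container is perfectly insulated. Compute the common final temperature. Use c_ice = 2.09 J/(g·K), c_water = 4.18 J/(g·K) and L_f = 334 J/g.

Energy conservation, ΣQ = 0:
ice -12.13→0 °C: 111.4×2.09×12.13 = 2824.2; fusion: m_ice L_f = 111.4×334 = 37208; meltwater 0→T: 111.4×4.18×T = 465.65 T; water cools: 965.6×4.18×(T − 50.94) = 4036.2(T − 50.94)
4501.9 T = 205604 − 40032 = 165573
T ≈ 36.78 °C — above 0 °C, consistent with complete melting.

T_f ≈ 36.8 °C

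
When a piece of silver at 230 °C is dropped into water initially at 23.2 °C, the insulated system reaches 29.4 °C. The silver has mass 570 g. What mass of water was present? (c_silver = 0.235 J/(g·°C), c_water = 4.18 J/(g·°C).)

m ≈ 1040 g

|Q_silver| = |Q_water|:
570·0.235·(230 − 29.4) = m·4.18·(29.4 − 23.2)
25.92 m = 26870  ⇒  m ≈ 1037 g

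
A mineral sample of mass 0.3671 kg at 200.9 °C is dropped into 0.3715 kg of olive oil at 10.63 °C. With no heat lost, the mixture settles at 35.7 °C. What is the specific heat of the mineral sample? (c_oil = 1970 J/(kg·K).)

c ≈ 303 J/(kg·K)

m_s c (T_s − T_f) = m_oil c_oil (T_f − T_0):
0.3671·c·(200.9 − 35.7) = 0.3715·1970·(35.7 − 10.63)
60.64 c = 18348  ⇒  c ≈ 302.5 J/(kg·K)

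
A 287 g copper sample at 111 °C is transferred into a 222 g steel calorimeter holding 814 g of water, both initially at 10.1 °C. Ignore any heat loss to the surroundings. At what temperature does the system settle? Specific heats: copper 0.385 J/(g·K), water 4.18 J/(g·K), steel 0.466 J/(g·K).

Let T be the final temperature. ΣQ_i = 0:
287·0.385·(T − 111) + 814·4.18·(T − 10.1) + 222·0.466·(T − 10.1) = 0
3616.5 T = 47675
T = 47675 / 3616.5 = 13.2 °C

T_f ≈ 13.2 °C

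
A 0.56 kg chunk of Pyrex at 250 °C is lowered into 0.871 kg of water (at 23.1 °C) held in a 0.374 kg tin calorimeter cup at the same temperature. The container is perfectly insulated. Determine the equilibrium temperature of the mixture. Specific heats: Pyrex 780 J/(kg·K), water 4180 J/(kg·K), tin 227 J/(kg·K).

T_f ≈ 46.9 °C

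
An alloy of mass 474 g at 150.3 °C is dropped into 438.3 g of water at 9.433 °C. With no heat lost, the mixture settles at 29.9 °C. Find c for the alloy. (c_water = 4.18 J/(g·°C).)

c ≈ 0.657 J/(g·°C)

Net heat exchanged in the isolated system is zero:
474·c·(29.9 − 150.3) + 438.3·4.18·(29.9 − 9.433) = 0
-57070 c = -37497
c = -37497/-57070 ≈ 0.657 J/(g·°C)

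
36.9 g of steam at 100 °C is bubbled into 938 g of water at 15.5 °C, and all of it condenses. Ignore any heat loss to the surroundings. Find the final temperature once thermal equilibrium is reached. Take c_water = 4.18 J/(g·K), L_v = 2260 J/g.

Let T be the final temperature. ΣQ_i = 0:
steam→water at 100 °C releases m L_v = 36.9·2260 = 83394
  condensed water 100 °C→T: 154.24(T − 100)
  original water: 3920.8(T − 15.5)
4075.1 T = 83394 + 15424 + 60773 = 159591
T ≈ 39.16 °C, under the boiling point, so the assumption holds.

T_f ≈ 39.2 °C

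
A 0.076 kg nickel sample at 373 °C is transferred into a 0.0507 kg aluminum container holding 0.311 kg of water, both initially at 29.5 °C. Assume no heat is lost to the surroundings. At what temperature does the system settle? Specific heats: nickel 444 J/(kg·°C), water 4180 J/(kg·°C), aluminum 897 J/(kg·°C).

Heat gained plus heat lost sum to zero:
0.076·444·(T − 373) + 0.311·4180·(T − 29.5) + 0.0507·897·(T − 29.5) = 0
1379.2 T = 52278
T ≈ 37.90 °C

T_f ≈ 37.9 °C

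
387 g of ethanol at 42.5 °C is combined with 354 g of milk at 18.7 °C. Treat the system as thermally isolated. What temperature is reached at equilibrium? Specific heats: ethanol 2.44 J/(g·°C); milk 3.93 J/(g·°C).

T_f ≈ 28.3 °C

Energy conservation, ΣQ = 0:
387*2.44*(T − 42.5) + 354*3.93*(T − 18.7) = 0
2335.5 T = 66148
T = 66148/2335.5 ≈ 28.32 °C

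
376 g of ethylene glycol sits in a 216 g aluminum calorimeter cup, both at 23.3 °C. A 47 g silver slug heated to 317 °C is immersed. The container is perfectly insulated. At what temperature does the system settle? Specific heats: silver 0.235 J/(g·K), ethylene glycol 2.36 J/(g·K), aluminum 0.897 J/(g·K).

T_f ≈ 26.3 °C

Setting the total heat transfer to zero:
47·0.235·(T − 317) + 376·2.36·(T − 23.3) + 216·0.897·(T − 23.3) = 0
11.04(T − 317) + 887.36(T − 23.3) + 193.75(T − 23.3) = 0
1092.2 T = 28691
T = 28691 / 1092.2 = 26.3 °C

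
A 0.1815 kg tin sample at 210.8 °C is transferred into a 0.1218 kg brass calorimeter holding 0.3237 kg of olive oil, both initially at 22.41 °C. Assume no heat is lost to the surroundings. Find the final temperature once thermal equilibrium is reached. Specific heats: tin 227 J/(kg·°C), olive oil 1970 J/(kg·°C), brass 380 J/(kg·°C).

T_f ≈ 33.1 °C

Heat gained plus heat lost sum to zero:
0.1815·227·(T − 210.8) + 0.3237·1970·(T − 22.41) + 0.1218·380·(T − 22.41) = 0
41.2(T − 210.8) + 637.69(T − 22.41) + 46.28(T − 22.41) = 0
(41.2 + 637.69 + 46.28) T = 41.2·210.8 + 637.69·22.41 + 46.28·22.41
T = 24013 / 725.17 = 33.1 °C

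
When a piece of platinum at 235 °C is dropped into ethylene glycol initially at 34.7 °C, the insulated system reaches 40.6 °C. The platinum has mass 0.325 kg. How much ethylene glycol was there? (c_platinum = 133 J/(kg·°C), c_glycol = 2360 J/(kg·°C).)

m ≈ 0.603 kg

|Q_platinum| = |Q_glycol|:
0.325×133×(235 − 40.6) = m×2360×(40.6 − 34.7)
13924 m = 8402.9  ⇒  m ≈ 0.6035 kg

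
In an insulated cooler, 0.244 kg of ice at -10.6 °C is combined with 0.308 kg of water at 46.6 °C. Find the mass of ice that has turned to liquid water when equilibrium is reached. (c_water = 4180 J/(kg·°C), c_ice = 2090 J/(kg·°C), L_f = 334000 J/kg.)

m_melted ≈ 0.163 kg

Water can give up m c ΔT = 0.308×4180×46.6 = 59995 J before reaching 0 °C.
Of that, 0.244×2090×10.6 = 5405.6 J goes to bring the ice to 0 °C, leaving 54589 J.
To melt every bit of ice: 0.244×334000 = 81496 J.
That's not enough to melt it all — equilibrium is at 0 °C with ice remaining.
m_melted×334000 = 54589  ⇒  m_melted ≈ 0.1634 kg.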